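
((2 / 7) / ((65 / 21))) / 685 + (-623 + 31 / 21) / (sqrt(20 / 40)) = 6 / 44525 - 13052 * sqrt(2) / 21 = -878.97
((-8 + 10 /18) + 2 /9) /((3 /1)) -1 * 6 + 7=-38 /27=-1.41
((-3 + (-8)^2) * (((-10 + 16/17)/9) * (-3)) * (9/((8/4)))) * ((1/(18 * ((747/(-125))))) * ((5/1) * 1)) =-38.53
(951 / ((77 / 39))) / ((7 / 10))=370890 / 539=688.11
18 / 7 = 2.57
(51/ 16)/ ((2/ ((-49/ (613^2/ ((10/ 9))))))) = -4165/ 18036912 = -0.00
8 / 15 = 0.53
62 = 62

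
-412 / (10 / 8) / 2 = -164.80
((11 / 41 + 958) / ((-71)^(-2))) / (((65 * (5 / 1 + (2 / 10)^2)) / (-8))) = -3961116980 / 33579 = -117964.11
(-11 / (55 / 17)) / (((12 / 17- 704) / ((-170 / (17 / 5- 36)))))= 24565 / 974414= 0.03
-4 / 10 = -0.40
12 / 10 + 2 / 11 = 76 / 55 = 1.38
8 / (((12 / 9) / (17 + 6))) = 138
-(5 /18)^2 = -25 /324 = -0.08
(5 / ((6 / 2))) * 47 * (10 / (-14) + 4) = 5405 / 21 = 257.38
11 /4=2.75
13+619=632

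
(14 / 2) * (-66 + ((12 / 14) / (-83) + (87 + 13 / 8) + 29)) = 361.30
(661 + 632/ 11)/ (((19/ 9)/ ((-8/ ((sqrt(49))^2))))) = -81288/ 1463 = -55.56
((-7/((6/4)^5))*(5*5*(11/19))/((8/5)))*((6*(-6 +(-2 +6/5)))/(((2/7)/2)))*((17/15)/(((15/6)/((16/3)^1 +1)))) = 4984672/729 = 6837.68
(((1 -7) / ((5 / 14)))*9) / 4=-189 / 5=-37.80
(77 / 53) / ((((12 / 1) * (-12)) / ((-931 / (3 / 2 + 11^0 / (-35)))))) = 2509045 / 393048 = 6.38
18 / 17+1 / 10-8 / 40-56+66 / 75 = -46037 / 850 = -54.16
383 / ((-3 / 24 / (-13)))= 39832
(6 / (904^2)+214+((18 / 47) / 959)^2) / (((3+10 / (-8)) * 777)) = 177645243681969827 / 1128752858080555512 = 0.16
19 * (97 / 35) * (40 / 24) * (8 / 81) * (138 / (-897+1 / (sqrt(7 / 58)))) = -1.34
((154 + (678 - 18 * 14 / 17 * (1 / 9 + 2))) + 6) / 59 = 13714 / 1003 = 13.67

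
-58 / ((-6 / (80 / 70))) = 232 / 21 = 11.05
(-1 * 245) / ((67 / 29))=-7105 / 67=-106.04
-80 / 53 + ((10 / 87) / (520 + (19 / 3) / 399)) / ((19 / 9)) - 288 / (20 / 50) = -690282032470 / 956719483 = -721.51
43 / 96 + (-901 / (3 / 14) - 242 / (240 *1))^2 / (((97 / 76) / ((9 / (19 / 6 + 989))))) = 174217412393599 / 1385858400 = 125710.83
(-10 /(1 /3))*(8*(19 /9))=-1520 /3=-506.67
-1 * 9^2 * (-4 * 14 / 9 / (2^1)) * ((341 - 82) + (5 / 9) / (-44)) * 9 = 6461217 / 11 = 587383.36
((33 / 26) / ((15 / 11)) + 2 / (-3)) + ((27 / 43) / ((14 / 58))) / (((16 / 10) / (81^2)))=10667.34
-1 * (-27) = 27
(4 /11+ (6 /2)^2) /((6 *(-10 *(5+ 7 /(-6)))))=-103 /2530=-0.04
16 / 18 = 8 / 9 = 0.89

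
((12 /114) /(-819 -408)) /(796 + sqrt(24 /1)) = -199 /1846366287 + sqrt(6) /3692732574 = -0.00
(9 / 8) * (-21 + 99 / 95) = -2133 / 95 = -22.45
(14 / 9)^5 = 537824 / 59049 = 9.11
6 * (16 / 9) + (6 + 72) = 266 / 3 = 88.67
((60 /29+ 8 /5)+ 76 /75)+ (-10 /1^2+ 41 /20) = -28429 /8700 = -3.27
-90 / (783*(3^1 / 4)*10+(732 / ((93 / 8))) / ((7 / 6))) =-13020 / 857363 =-0.02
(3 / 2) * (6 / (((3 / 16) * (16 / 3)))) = 9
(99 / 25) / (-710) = -99 / 17750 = -0.01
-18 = -18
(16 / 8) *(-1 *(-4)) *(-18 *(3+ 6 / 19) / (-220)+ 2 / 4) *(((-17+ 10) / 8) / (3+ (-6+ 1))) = 2821 / 1045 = 2.70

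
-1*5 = -5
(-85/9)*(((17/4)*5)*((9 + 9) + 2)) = -36125/9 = -4013.89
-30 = -30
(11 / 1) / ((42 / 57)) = 209 / 14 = 14.93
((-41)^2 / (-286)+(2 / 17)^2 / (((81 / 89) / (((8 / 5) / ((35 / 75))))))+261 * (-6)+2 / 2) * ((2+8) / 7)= -122694083815 / 54675621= -2244.04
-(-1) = 1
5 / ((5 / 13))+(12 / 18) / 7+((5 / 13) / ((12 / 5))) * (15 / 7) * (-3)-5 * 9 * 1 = -35965 / 1092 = -32.93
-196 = -196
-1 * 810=-810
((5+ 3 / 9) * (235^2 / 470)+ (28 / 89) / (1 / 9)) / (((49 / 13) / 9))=6554964 / 4361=1503.09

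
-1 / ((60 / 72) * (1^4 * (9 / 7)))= -14 / 15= -0.93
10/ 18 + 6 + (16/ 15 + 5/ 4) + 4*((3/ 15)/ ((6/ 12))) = 377/ 36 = 10.47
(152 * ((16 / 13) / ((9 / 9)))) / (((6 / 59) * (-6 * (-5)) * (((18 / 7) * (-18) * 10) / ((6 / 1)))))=-62776 / 78975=-0.79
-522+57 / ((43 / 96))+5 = -16759 / 43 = -389.74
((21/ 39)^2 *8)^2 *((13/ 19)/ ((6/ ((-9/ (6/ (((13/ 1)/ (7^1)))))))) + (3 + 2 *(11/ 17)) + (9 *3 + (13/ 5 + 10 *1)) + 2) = 11310586896/ 46126015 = 245.21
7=7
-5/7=-0.71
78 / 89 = 0.88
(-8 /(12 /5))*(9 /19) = -30 /19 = -1.58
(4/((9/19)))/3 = 76/27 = 2.81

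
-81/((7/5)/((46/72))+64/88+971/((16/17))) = -1639440/20940427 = -0.08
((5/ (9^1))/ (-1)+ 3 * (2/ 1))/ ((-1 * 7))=-7/ 9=-0.78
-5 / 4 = -1.25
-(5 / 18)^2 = -25 / 324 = -0.08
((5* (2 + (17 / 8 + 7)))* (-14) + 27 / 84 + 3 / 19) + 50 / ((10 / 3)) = -101515 / 133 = -763.27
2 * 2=4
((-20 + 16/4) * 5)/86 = -40/43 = -0.93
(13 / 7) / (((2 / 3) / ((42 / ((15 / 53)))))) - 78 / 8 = 8073 / 20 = 403.65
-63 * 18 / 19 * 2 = -2268 / 19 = -119.37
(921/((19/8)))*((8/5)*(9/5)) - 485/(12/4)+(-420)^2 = 177355.17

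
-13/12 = -1.08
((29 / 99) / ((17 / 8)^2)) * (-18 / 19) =-3712 / 60401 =-0.06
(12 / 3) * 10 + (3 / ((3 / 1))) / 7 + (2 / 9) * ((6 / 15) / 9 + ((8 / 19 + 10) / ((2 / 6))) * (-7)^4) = 900665047 / 53865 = 16720.78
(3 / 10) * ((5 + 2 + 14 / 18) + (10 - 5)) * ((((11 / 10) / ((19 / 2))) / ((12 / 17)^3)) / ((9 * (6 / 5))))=1242989 / 10637568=0.12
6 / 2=3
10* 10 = 100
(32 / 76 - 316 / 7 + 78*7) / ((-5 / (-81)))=1080054 / 133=8120.71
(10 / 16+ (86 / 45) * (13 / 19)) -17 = -103061 / 6840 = -15.07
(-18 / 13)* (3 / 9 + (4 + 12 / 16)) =-183 / 26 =-7.04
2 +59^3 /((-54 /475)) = -97554917 /54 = -1806572.54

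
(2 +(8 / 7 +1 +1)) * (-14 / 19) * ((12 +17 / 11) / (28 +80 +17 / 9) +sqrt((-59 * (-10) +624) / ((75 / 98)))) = -336 * sqrt(1821) / 95 - 96552 / 206701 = -151.40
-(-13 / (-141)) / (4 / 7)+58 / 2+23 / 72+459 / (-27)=41143 / 3384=12.16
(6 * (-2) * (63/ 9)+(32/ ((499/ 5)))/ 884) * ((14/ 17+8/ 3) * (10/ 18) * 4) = -32977689760/ 50618061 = -651.50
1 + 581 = 582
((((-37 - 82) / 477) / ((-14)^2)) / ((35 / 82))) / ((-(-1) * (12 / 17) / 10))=-11849 / 280476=-0.04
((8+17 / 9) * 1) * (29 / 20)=2581 / 180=14.34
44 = 44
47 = 47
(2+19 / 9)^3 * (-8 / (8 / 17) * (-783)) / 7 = 24971929 / 189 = 132126.61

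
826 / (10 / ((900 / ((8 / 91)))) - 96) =-1691235 / 196558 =-8.60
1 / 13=0.08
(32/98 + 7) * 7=359/7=51.29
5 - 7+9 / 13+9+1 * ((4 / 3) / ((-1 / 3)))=48 / 13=3.69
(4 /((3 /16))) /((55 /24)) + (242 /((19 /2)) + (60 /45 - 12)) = 75604 /3135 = 24.12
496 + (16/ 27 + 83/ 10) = 136321/ 270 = 504.89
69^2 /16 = 297.56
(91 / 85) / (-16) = -91 / 1360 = -0.07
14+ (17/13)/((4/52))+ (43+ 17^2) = 363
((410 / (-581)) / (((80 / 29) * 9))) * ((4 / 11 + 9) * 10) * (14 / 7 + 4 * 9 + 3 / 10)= -46904861 / 460152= -101.93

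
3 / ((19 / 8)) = 24 / 19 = 1.26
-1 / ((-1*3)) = 0.33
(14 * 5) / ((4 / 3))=105 / 2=52.50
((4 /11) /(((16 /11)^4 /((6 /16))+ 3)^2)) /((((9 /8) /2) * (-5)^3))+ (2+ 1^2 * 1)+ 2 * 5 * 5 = 2851470218345681 /53801348406125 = 53.00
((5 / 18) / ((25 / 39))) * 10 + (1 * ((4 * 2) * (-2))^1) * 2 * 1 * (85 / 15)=-177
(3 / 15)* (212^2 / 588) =11236 / 735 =15.29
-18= -18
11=11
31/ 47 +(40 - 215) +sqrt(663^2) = 22967/ 47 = 488.66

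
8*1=8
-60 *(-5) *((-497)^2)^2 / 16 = 4576008456075 / 4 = 1144002114018.75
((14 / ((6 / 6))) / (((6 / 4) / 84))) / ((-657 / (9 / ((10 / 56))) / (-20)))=87808 / 73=1202.85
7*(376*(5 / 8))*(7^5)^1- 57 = 27647458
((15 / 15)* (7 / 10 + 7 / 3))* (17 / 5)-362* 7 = -378553 / 150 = -2523.69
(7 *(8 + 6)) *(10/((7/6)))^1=840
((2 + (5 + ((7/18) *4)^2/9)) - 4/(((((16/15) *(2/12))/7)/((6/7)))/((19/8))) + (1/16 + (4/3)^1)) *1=-3638705/11664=-311.96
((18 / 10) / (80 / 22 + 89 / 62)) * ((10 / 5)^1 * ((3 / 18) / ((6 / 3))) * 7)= 2387 / 5765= 0.41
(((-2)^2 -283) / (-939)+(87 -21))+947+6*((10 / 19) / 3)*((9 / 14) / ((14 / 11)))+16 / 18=2661226037 / 2622627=1014.72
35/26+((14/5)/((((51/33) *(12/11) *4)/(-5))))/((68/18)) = 47887/60112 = 0.80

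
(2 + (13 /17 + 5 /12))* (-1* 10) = -3245 /102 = -31.81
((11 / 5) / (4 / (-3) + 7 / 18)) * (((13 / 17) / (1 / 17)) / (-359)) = 2574 / 30515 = 0.08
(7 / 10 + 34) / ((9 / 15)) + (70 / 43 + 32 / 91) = 1404287 / 23478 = 59.81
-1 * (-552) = 552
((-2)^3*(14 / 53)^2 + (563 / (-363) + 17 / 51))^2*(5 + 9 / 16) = 72954613209329 / 4158883163556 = 17.54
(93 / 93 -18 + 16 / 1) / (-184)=1 / 184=0.01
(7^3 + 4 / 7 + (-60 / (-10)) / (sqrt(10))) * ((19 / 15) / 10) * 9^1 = 171 * sqrt(10) / 250 + 27417 / 70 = 393.83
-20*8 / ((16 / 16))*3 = -480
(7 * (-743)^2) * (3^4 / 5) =313011783 / 5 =62602356.60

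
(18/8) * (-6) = -27/2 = -13.50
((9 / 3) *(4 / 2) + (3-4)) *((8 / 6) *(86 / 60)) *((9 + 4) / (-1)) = -1118 / 9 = -124.22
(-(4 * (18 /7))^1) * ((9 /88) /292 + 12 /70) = -1.77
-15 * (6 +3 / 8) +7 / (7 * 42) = -16061 / 168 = -95.60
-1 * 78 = -78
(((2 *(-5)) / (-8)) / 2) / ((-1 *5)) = -1 / 8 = -0.12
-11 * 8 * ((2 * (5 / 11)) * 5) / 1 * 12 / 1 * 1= -4800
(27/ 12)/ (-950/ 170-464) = -17/ 3548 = -0.00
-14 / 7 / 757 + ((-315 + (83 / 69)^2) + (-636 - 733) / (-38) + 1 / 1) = -37872058213 / 136954926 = -276.53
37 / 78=0.47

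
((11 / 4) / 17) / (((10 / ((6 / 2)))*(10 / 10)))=33 / 680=0.05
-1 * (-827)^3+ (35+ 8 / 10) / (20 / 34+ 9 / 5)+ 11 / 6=688912127185 / 1218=565609299.82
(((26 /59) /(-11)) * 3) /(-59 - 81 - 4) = 13 /15576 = 0.00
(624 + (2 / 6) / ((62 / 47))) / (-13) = -116111 / 2418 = -48.02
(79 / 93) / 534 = 79 / 49662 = 0.00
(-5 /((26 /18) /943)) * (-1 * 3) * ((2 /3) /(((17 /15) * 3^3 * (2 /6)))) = 141450 /221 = 640.05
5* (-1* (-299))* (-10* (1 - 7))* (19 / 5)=340860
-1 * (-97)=97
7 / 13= 0.54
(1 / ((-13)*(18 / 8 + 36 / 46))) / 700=-23 / 634725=-0.00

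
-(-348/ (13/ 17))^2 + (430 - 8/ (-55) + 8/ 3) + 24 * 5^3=-5679120274/ 27885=-203662.19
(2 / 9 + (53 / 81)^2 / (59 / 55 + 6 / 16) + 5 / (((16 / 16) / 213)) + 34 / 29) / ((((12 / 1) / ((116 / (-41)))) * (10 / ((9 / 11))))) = -129284315557 / 6282966690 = -20.58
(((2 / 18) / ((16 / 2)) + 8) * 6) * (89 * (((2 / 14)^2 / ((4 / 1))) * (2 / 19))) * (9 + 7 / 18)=8678657 / 402192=21.58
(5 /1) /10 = 1 /2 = 0.50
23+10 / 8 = 97 / 4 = 24.25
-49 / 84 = -7 / 12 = -0.58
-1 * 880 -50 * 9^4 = -328930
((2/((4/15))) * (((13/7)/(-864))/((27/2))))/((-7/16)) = 65/23814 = 0.00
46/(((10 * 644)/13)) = 13/140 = 0.09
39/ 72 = 13/ 24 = 0.54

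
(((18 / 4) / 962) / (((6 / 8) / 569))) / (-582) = -569 / 93314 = -0.01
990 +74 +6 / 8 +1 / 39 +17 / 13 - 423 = 7717 / 12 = 643.08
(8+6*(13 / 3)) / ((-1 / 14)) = -476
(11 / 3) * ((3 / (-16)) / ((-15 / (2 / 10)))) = 11 / 1200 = 0.01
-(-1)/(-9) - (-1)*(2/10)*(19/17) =86/765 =0.11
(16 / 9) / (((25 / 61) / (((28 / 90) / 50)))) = 6832 / 253125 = 0.03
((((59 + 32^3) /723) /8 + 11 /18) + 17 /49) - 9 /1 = -2012083 /850248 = -2.37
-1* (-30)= 30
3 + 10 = 13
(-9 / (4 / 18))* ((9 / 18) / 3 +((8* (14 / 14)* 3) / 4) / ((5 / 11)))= -10827 / 20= -541.35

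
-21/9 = -7/3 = -2.33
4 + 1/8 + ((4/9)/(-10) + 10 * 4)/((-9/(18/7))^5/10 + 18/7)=26787001/8056008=3.33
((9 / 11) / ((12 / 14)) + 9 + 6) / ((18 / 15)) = 585 / 44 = 13.30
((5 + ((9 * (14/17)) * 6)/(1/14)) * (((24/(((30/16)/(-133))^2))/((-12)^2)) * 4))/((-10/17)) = -12078332224/3375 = -3578765.10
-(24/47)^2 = -576/2209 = -0.26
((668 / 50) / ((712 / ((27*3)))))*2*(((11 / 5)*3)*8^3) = 114276096 / 11125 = 10272.01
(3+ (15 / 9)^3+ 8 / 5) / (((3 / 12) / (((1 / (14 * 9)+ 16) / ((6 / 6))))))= 718052 / 1215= 590.99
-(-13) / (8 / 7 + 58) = 91 / 414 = 0.22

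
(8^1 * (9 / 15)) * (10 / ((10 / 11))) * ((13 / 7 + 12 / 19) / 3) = 29128 / 665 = 43.80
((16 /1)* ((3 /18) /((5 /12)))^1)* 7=224 /5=44.80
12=12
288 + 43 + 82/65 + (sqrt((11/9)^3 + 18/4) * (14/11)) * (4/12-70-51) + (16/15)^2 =975193/2925-2534 * sqrt(18446)/891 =-52.86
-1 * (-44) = 44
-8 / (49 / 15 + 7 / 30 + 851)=-0.01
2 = 2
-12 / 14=-0.86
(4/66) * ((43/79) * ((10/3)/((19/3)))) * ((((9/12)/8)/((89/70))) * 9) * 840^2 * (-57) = -35840070000/77341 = -463403.24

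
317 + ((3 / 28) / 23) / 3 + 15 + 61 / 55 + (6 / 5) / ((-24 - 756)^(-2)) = 25871232379 / 35420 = 730413.11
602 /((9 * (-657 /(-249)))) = 49966 /1971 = 25.35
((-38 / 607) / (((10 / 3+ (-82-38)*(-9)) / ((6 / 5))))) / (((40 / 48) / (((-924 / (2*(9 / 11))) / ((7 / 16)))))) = 2648448 / 24659375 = 0.11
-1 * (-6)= 6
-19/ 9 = -2.11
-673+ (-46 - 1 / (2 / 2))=-720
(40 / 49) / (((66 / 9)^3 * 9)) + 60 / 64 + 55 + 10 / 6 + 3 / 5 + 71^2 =79815602771 / 15652560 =5099.20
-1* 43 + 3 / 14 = -599 / 14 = -42.79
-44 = -44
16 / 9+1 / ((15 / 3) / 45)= 97 / 9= 10.78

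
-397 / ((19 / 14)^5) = -213516128 / 2476099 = -86.23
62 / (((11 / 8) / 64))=31744 / 11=2885.82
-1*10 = -10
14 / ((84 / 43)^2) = 1849 / 504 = 3.67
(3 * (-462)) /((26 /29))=-20097 /13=-1545.92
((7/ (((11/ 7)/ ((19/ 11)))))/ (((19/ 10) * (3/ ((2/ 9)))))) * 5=4900/ 3267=1.50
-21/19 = -1.11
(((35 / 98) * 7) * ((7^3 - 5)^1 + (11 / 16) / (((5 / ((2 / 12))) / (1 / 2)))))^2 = 105294409081 / 147456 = 714073.41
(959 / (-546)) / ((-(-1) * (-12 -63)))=137 / 5850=0.02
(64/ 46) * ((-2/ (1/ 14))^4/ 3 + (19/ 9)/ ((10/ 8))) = 295037312/ 1035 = 285060.20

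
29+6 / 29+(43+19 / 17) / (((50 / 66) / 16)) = 473759 / 493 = 960.97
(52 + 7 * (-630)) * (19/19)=-4358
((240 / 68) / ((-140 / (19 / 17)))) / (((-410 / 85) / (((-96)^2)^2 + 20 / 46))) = 467854347 / 943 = 496133.98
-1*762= -762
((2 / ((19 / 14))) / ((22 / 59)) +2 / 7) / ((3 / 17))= 105400 / 4389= 24.01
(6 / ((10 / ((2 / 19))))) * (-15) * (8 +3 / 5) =-774 / 95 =-8.15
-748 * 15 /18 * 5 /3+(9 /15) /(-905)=-42308777 /40725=-1038.89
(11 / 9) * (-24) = -88 / 3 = -29.33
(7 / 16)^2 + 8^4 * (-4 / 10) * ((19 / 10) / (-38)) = 525513 / 6400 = 82.11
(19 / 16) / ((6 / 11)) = 209 / 96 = 2.18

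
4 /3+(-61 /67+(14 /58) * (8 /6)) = 1447 /1943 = 0.74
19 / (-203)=-19 / 203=-0.09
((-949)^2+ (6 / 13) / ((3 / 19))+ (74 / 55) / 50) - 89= 16096704731 / 17875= 900514.95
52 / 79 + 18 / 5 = 1682 / 395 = 4.26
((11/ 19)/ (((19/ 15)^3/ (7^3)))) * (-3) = -38201625/ 130321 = -293.13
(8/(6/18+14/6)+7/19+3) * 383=2439.11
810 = 810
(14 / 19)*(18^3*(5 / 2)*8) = 1632960 / 19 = 85945.26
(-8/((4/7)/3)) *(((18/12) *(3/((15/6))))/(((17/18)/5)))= -6804/17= -400.24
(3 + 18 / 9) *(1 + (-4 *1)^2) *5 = 425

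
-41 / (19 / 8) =-328 / 19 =-17.26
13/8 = 1.62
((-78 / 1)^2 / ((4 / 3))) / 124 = 4563 / 124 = 36.80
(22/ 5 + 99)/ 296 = 517/ 1480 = 0.35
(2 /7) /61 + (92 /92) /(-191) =-45 /81557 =-0.00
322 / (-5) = -64.40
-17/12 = -1.42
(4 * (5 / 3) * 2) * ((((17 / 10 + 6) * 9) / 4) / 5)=231 / 5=46.20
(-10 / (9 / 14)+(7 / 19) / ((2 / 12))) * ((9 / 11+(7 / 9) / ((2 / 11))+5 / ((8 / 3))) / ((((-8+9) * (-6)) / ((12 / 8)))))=6299461 / 270864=23.26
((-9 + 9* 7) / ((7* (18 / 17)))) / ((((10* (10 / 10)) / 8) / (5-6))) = -204 / 35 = -5.83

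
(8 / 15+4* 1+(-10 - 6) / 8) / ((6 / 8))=152 / 45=3.38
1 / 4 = 0.25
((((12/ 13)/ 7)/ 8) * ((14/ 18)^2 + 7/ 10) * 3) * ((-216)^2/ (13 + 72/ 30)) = 195696/ 1001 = 195.50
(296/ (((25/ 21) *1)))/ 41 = 6216/ 1025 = 6.06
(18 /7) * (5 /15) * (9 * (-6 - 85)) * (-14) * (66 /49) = 92664 /7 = 13237.71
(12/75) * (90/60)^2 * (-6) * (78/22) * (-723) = 1522638/275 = 5536.87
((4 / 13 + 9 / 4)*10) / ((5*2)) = 133 / 52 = 2.56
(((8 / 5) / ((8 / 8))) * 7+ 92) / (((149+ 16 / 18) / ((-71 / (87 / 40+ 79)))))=-37152 / 61693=-0.60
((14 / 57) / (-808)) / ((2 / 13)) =-91 / 46056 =-0.00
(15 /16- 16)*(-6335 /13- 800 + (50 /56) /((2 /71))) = 220294485 /11648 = 18912.64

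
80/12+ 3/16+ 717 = 34745/48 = 723.85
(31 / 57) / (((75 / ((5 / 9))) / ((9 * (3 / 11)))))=31 / 3135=0.01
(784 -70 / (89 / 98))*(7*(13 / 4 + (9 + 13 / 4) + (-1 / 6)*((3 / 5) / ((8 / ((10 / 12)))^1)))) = 54574387 / 712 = 76649.42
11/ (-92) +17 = 1553/ 92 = 16.88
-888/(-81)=296/27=10.96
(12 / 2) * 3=18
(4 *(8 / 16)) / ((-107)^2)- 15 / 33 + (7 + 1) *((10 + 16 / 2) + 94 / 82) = 788550777 / 5163499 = 152.72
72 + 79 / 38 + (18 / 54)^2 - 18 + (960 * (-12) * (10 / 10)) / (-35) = 922487 / 2394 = 385.33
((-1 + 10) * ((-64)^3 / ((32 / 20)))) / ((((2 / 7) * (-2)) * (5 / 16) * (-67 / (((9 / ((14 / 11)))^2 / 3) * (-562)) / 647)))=350333909139456 / 469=746980616502.04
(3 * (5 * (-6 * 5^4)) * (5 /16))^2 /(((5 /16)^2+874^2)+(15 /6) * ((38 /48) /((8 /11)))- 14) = 404.51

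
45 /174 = 15 /58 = 0.26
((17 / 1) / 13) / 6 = 17 / 78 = 0.22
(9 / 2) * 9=81 / 2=40.50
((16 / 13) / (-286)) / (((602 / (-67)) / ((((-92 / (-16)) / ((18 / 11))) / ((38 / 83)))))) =127903 / 34794396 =0.00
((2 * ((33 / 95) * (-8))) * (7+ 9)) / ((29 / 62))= -523776 / 2755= -190.12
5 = 5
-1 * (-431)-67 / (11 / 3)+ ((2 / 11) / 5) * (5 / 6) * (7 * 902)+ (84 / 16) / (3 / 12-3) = 602.15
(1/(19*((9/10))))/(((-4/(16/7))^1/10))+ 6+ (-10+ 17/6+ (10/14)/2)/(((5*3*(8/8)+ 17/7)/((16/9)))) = 1088954/219051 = 4.97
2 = 2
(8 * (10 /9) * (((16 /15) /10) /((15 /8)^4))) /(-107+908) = 524288 /5474334375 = 0.00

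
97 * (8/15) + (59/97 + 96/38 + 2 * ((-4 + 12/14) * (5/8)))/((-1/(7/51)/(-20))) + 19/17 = 23813761/469965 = 50.67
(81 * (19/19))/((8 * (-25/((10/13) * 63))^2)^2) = 1275989841/71402500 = 17.87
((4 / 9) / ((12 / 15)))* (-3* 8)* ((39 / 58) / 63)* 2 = -520 / 1827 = -0.28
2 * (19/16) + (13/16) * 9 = 9.69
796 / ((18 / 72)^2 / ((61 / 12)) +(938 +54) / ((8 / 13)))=194224 / 393331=0.49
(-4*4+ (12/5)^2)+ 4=-156/25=-6.24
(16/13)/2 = 8/13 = 0.62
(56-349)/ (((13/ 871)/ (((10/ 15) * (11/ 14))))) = -215941/ 21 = -10282.90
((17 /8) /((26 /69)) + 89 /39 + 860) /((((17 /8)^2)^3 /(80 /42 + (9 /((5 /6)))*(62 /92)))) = 86.56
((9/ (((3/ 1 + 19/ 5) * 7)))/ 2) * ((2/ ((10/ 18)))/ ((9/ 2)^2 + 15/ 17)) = 54/ 3353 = 0.02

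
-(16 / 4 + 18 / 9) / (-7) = 6 / 7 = 0.86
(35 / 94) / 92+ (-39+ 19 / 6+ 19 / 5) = -4154839 / 129720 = -32.03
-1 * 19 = -19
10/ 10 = 1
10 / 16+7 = 61 / 8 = 7.62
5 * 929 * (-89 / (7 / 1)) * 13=-5374265 / 7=-767752.14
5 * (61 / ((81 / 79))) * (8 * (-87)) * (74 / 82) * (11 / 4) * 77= -43796565890 / 1107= -39563293.49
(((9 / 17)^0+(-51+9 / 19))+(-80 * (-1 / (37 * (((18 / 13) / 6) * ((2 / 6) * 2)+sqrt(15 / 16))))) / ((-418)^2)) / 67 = -0.74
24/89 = 0.27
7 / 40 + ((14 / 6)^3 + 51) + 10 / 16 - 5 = 8033 / 135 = 59.50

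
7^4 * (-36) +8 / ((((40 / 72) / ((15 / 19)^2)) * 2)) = -31201776 / 361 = -86431.51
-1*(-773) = 773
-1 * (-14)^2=-196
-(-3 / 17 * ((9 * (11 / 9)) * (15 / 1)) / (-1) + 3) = -546 / 17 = -32.12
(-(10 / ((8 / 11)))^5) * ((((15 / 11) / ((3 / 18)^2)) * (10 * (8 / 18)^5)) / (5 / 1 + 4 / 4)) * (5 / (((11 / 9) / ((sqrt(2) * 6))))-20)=91506250000 / 6561-4159375000 * sqrt(2) / 243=-10259770.23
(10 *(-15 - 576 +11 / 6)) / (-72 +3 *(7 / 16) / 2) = 565600 / 6849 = 82.58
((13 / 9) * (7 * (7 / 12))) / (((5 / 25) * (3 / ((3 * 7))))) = 22295 / 108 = 206.44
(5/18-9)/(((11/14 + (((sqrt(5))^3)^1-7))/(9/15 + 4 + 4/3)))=-1369354* sqrt(5)/457137-2836519/761895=-10.42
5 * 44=220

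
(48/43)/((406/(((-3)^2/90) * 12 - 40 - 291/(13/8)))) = -339888/567385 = -0.60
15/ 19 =0.79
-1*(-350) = 350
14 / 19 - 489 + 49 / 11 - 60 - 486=-215230 / 209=-1029.81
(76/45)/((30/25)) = 38/27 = 1.41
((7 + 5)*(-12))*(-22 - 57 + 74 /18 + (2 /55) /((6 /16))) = 592352 /55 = 10770.04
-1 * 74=-74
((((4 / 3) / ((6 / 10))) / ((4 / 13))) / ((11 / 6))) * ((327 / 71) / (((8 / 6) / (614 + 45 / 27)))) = 13085995 / 1562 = 8377.72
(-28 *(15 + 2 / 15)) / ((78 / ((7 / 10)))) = -11123 / 2925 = -3.80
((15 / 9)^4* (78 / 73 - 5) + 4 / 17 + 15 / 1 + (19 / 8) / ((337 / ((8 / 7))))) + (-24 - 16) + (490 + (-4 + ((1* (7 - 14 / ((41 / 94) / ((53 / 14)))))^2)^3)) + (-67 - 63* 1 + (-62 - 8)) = 2539792994345070251630154746936 / 1126387653818154399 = 2254812529004.42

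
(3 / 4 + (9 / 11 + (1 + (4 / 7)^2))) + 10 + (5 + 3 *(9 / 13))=559765 / 28028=19.97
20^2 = 400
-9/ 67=-0.13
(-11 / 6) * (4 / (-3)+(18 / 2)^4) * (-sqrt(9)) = 216469 / 6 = 36078.17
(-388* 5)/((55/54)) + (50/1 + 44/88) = -40793/22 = -1854.23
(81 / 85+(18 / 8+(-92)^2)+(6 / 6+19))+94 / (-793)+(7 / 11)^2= 276896022717 / 32624020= 8487.49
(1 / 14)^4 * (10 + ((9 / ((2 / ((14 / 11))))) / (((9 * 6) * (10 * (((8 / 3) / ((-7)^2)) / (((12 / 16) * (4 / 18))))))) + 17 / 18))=347749 / 1217018880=0.00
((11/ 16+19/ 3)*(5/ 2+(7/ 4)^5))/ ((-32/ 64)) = -6526679/ 24576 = -265.57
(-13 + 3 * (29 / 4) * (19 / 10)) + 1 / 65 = 14737 / 520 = 28.34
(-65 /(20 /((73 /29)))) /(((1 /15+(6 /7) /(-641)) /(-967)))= 61764654315 /510052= 121094.82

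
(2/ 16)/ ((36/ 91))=0.32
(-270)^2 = 72900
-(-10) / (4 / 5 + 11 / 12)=600 / 103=5.83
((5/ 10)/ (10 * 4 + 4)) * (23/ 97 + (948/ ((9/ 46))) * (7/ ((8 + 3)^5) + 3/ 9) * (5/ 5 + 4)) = 1135584494677/ 12372582024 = 91.78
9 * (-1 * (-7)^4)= -21609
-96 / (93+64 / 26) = -1248 / 1241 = -1.01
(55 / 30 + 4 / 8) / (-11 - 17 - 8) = -7 / 108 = -0.06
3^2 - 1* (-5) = 14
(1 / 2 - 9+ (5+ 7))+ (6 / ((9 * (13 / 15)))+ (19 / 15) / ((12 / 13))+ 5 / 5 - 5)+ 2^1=8521 / 2340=3.64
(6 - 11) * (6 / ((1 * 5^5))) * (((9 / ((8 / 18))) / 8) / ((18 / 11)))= -297 / 20000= -0.01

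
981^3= 944076141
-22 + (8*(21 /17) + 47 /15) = -2291 /255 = -8.98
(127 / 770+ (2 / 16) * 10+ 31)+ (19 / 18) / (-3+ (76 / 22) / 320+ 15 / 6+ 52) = 40756208389 / 1256533740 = 32.44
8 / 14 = 4 / 7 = 0.57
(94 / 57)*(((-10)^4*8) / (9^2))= 7520000 / 4617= 1628.76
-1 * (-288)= 288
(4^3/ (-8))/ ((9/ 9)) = -8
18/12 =3/2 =1.50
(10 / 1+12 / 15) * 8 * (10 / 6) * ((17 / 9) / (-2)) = -136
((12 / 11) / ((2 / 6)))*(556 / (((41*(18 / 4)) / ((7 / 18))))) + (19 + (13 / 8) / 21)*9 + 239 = 94224749 / 227304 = 414.53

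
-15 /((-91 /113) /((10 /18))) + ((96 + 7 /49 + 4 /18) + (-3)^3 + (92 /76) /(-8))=9904483 /124488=79.56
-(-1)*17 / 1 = 17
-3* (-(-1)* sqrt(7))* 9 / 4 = -27* sqrt(7) / 4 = -17.86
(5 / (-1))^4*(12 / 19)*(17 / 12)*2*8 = 170000 / 19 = 8947.37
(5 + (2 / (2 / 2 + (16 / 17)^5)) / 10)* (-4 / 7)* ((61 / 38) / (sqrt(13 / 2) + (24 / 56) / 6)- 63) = 54985308885632 / 298519944855- 107827204856* sqrt(26) / 298519944855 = 182.35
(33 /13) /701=33 /9113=0.00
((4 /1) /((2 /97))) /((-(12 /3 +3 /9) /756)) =-33845.54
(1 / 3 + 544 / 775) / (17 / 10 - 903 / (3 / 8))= -4814 / 11189295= -0.00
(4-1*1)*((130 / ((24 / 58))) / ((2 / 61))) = 114985 / 4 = 28746.25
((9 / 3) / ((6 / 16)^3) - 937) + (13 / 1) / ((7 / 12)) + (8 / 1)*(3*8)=-41947 / 63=-665.83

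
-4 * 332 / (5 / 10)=-2656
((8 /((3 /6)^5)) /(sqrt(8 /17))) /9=64*sqrt(34) /9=41.46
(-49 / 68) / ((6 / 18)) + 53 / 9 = 2281 / 612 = 3.73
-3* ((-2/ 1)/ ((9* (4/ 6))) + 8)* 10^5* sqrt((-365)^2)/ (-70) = 83950000/ 7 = 11992857.14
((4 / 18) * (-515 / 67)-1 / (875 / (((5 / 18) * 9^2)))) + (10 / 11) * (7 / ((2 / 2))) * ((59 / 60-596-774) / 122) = -20716241759 / 283229100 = -73.14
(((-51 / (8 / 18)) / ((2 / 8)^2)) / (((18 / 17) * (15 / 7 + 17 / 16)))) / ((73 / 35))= -6797280 / 26207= -259.37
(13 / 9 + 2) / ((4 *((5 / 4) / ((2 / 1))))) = 62 / 45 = 1.38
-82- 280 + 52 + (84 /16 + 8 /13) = -15815 /52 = -304.13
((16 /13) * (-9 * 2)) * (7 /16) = -9.69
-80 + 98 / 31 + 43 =-1049 / 31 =-33.84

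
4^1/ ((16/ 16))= 4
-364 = -364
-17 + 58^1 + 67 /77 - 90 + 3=-3475 /77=-45.13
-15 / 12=-5 / 4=-1.25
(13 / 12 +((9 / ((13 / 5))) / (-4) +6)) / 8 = 485 / 624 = 0.78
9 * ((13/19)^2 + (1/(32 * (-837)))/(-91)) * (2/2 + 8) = 1235734491/32588192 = 37.92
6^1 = 6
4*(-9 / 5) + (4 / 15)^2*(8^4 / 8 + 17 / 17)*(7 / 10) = 2292 / 125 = 18.34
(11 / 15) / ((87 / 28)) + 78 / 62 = 60443 / 40455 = 1.49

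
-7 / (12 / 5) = -35 / 12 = -2.92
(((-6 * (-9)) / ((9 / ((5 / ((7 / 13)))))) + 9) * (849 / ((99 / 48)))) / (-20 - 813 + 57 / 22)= -32.08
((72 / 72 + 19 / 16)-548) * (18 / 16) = -78597 / 128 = -614.04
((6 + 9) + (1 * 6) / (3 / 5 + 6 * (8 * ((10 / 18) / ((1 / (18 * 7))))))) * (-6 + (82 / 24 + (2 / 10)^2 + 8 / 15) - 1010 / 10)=-34621661 / 22404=-1545.33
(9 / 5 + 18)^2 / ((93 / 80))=52272 / 155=337.24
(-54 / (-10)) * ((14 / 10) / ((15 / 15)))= 189 / 25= 7.56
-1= -1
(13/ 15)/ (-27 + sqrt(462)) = -39/ 445-13 * sqrt(462)/ 4005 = -0.16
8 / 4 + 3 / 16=35 / 16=2.19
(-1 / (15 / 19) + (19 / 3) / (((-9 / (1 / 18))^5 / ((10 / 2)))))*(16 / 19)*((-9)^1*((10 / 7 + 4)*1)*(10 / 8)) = 2119964916283 / 32543321076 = 65.14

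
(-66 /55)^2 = 36 /25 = 1.44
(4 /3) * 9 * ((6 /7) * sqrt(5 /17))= 72 * sqrt(85) /119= 5.58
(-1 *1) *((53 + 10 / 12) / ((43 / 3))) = -323 / 86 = -3.76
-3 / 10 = -0.30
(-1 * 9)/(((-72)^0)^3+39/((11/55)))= -9/196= -0.05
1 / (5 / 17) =17 / 5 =3.40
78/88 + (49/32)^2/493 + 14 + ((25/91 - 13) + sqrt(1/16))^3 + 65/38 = -153051719013795293/79509191810048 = -1924.96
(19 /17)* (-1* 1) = -19 /17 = -1.12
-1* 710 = -710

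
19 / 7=2.71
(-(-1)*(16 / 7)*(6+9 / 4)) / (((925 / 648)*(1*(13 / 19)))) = 1625184 / 84175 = 19.31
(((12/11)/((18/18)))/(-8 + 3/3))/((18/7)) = -2/33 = -0.06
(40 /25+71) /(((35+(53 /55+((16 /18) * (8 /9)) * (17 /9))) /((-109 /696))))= -970299 /3196496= -0.30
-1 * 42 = -42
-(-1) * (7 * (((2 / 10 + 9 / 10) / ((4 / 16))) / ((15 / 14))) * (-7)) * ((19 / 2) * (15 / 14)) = -10241 / 5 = -2048.20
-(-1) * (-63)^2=3969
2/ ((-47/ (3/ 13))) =-6/ 611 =-0.01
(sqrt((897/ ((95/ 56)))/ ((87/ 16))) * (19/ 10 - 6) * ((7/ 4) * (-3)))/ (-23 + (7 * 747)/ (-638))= -18942 * sqrt(11532430)/ 9453925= -6.80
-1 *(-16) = 16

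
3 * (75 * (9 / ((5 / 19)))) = 7695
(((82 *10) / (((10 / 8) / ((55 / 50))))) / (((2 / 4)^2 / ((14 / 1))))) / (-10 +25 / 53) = -10708544 / 2525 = -4241.01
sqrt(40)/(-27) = -2* sqrt(10)/27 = -0.23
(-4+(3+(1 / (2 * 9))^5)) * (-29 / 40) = 54797443 / 75582720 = 0.72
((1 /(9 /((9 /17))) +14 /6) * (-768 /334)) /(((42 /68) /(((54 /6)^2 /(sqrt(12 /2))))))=-140544 * sqrt(6) /1169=-294.49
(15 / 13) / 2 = 15 / 26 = 0.58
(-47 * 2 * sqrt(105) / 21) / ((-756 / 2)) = 47 * sqrt(105) / 3969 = 0.12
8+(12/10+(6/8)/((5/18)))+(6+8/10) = 187/10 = 18.70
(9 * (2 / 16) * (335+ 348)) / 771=2049 / 2056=1.00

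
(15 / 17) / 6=5 / 34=0.15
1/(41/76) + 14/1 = 650/41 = 15.85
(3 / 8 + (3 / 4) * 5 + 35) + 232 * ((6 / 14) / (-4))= 799 / 56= 14.27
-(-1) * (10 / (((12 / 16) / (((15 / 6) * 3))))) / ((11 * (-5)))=-20 / 11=-1.82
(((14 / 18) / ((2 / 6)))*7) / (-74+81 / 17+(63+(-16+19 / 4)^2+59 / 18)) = 39984 / 302585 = 0.13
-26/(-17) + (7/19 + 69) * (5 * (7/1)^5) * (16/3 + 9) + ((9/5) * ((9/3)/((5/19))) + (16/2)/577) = 1167908792854369/13977825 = 83554400.84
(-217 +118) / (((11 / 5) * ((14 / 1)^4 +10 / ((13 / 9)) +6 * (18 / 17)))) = -0.00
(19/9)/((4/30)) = 95/6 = 15.83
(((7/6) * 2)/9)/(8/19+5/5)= 133/729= 0.18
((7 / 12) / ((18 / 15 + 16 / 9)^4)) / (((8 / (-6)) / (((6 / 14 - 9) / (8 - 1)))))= 61509375 / 9027702208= 0.01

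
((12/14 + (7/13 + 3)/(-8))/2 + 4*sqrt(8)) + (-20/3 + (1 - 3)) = -18475/2184 + 8*sqrt(2) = 2.85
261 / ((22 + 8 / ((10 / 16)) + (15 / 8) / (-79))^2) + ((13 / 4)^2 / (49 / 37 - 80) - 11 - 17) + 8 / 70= -8688393173649713 / 312485407893680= -27.80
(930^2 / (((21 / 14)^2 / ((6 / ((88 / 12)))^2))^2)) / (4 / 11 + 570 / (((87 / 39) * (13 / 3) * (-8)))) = -130025606400 / 11900471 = -10926.09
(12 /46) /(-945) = -2 /7245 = -0.00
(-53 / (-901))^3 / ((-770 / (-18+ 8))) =1 / 378301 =0.00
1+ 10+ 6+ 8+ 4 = 29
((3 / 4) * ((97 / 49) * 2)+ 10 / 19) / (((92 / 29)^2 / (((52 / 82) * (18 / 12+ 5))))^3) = 812520892257190987 / 3383221054551597056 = 0.24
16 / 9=1.78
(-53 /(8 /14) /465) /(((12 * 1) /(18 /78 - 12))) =6307 /32240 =0.20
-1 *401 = -401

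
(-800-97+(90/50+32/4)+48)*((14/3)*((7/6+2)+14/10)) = -4023964/225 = -17884.28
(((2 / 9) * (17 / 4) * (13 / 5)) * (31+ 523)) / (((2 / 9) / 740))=4530058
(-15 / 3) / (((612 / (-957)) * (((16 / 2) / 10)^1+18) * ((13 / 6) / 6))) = 23925 / 20774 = 1.15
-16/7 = -2.29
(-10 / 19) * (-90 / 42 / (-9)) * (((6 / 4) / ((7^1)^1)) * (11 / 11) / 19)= -25 / 17689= -0.00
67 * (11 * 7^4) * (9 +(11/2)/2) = 83168239/4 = 20792059.75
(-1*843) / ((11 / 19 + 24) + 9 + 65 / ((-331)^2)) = -1754838537 / 69901153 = -25.10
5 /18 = 0.28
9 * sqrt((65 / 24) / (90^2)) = sqrt(390) / 120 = 0.16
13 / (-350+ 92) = -13 / 258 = -0.05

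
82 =82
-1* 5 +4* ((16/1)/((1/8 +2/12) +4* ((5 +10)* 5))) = -34499/7207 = -4.79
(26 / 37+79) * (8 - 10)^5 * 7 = -660576 / 37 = -17853.41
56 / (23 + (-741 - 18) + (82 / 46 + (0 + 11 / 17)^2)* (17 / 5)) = -1955 / 25433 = -0.08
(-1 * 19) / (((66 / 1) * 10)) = -19 / 660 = -0.03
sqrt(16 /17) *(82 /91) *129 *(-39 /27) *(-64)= 10425.06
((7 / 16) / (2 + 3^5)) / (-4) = -1 / 2240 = -0.00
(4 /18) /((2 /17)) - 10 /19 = 233 /171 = 1.36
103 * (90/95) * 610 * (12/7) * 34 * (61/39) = 9382278240/1729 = 5426418.88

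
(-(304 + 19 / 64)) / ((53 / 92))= -447925 / 848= -528.21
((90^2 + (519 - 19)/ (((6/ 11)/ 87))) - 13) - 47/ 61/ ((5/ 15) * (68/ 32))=91085841/ 1037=87835.91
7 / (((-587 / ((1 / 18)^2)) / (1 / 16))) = -7 / 3043008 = -0.00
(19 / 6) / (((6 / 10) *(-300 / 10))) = -19 / 108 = -0.18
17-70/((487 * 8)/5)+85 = 198521/1948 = 101.91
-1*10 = -10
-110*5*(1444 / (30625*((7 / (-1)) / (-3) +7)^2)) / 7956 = -3971 / 106124200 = -0.00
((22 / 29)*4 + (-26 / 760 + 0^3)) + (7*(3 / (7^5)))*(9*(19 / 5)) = 16102983 / 5291804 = 3.04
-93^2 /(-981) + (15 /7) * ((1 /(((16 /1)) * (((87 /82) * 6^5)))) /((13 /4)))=39441122953 /4473548352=8.82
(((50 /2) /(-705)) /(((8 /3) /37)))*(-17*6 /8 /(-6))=-3145 /3008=-1.05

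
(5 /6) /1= 5 /6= 0.83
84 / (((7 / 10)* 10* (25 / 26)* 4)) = 78 / 25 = 3.12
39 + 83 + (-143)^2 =20571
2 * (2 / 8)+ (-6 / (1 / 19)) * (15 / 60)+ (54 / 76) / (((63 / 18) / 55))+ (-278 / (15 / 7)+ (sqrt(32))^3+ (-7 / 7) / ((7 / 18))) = -297533 / 1995+ 128 * sqrt(2) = 31.88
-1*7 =-7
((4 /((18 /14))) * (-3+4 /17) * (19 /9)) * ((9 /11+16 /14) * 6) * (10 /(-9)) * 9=10787440 /5049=2136.55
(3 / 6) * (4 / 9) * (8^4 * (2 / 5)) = 16384 / 45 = 364.09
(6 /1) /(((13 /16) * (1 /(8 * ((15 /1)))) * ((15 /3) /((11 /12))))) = 2112 /13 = 162.46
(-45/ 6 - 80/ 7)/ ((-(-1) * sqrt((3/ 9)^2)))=-795/ 14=-56.79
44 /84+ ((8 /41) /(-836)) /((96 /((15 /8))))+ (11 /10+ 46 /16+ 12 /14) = 5.36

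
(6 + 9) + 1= 16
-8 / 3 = -2.67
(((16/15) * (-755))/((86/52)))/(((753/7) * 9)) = -439712/874233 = -0.50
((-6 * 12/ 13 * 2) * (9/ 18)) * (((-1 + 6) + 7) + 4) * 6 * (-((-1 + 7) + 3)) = 62208/ 13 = 4785.23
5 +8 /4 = 7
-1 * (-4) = 4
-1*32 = -32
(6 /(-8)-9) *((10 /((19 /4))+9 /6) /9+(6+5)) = -50687 /456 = -111.16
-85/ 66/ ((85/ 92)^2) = -4232/ 2805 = -1.51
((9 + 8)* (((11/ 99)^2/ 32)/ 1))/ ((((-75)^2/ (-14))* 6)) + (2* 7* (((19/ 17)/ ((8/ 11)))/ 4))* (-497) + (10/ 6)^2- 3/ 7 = -13901950127911/ 5205060000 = -2670.85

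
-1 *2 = -2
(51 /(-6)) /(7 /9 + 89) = -153 /1616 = -0.09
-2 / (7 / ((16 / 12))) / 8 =-1 / 21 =-0.05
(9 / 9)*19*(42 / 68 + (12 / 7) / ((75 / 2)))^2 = 295997371 / 35402500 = 8.36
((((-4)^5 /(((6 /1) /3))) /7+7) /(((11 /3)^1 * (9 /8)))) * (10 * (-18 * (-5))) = -1111200 /77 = -14431.17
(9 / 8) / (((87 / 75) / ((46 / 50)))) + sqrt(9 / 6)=207 / 232 + sqrt(6) / 2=2.12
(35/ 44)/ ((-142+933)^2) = 5/ 3932852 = 0.00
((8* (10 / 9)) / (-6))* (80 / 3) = -3200 / 81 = -39.51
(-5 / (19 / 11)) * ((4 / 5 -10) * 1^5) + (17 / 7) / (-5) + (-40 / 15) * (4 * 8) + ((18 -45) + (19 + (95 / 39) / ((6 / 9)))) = -3295489 / 51870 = -63.53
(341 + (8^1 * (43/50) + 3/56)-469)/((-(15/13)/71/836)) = 32696386151/5250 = 6227883.08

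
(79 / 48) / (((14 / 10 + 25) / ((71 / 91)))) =28045 / 576576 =0.05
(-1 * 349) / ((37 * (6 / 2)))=-349 / 111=-3.14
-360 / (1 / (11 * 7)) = -27720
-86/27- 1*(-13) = 265/27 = 9.81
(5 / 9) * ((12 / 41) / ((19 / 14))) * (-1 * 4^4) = -71680 / 2337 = -30.67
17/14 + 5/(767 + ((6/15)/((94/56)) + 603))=1372638/1127021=1.22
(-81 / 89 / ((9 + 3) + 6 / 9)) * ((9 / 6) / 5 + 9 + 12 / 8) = -6561 / 8455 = -0.78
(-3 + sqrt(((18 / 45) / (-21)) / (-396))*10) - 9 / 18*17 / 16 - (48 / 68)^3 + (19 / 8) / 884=-3965277 / 1021904 + sqrt(2310) / 693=-3.81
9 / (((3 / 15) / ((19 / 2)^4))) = 5864445 / 16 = 366527.81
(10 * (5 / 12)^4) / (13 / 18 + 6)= 3125 / 69696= 0.04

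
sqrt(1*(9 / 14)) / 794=3*sqrt(14) / 11116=0.00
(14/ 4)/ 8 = 7/ 16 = 0.44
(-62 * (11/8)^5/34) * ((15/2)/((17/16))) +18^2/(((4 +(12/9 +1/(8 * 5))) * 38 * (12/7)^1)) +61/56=-6200171190949/101232603136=-61.25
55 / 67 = 0.82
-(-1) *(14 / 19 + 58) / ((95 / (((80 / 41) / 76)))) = 4464 / 281219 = 0.02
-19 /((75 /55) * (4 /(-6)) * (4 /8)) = 41.80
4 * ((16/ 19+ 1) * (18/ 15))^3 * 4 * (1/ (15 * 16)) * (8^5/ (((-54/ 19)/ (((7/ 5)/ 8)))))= -39337984/ 27075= -1452.93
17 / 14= 1.21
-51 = -51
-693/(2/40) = -13860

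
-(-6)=6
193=193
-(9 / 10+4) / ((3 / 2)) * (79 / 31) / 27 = -3871 / 12555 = -0.31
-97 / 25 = -3.88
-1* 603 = -603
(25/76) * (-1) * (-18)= 225/38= 5.92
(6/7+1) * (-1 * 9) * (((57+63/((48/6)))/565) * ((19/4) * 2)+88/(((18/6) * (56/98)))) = -55447977/63280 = -876.23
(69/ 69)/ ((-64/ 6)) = -3/ 32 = -0.09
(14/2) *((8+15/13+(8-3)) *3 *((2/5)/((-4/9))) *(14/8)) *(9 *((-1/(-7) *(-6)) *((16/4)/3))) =4815.14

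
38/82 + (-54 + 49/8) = -15551/328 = -47.41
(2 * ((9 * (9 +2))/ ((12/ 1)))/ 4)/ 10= 33/ 80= 0.41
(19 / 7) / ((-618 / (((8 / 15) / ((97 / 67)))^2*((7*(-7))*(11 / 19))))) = 11060896 / 654160725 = 0.02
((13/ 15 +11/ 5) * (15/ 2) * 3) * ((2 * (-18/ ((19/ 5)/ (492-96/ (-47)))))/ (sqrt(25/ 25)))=-288392400/ 893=-322947.82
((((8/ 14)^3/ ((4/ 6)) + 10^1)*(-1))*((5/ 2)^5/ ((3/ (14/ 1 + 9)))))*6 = -126715625/ 2744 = -46179.16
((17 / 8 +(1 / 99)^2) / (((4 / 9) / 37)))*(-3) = -6165125 / 11616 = -530.74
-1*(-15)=15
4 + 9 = 13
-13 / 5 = -2.60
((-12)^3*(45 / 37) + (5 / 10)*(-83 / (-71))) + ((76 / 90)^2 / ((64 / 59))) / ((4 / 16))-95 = -2193.41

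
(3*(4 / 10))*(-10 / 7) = -12 / 7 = -1.71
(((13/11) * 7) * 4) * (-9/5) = -59.56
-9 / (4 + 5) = -1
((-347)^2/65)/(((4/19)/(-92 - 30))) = -1073492.55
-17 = -17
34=34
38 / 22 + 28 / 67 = 1581 / 737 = 2.15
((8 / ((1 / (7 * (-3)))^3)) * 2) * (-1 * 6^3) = 32006016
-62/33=-1.88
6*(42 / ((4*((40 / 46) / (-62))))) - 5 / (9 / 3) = -134807 / 30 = -4493.57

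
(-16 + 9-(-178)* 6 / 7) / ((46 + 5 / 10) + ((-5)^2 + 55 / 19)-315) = -38722 / 64001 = -0.61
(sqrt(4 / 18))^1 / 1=sqrt(2) / 3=0.47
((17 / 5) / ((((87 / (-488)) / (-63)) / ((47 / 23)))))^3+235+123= 548981486283552262058 / 37092620375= 14800288594.70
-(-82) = 82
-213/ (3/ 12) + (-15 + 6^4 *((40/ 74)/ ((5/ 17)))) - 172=49685/ 37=1342.84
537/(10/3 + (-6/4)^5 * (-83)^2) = -51552/5021761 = -0.01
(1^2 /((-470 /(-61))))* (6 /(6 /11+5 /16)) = 32208 /35485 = 0.91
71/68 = 1.04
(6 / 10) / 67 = 3 / 335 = 0.01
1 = 1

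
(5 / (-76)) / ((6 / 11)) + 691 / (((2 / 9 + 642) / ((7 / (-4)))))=-2640331 / 1317840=-2.00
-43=-43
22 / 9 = 2.44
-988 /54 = -494 /27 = -18.30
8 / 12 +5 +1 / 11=190 / 33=5.76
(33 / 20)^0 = 1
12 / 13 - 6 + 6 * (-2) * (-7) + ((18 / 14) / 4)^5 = 17658605205 / 223734784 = 78.93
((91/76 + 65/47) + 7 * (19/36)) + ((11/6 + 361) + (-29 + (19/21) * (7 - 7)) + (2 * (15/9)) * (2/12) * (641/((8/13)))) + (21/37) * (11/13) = 9476552191/10308792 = 919.27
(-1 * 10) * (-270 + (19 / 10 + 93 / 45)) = 7981 / 3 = 2660.33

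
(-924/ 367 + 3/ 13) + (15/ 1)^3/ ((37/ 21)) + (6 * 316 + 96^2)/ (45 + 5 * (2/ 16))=138967979262/ 64432355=2156.80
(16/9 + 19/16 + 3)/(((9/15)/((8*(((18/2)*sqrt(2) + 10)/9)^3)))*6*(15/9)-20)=-978096055/4591346697-61994889*sqrt(2)/1020299266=-0.30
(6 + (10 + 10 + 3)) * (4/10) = 58/5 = 11.60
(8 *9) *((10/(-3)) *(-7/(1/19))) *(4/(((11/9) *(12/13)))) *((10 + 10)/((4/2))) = 12448800/11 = 1131709.09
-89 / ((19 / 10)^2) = -8900 / 361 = -24.65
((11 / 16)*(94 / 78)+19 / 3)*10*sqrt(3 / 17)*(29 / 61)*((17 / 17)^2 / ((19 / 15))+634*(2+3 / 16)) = 10513881125*sqrt(51) / 3782976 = 19847.90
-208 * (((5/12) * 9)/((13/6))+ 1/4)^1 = -412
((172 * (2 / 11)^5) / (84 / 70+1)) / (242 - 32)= 2752 / 37202781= 0.00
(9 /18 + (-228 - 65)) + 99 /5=-2727 /10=-272.70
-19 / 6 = -3.17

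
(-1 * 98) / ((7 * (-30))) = 7 / 15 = 0.47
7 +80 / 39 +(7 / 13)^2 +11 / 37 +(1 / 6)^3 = 13024501 / 1350648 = 9.64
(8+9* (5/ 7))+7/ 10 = 1059/ 70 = 15.13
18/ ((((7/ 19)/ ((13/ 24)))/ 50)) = 18525/ 14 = 1323.21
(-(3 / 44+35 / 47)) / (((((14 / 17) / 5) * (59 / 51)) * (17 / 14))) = -428655 / 122012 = -3.51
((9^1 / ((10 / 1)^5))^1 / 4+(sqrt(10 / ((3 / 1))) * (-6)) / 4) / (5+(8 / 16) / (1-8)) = 21 / 4600000-7 * sqrt(30) / 69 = -0.56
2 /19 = 0.11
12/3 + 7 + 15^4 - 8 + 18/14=50629.29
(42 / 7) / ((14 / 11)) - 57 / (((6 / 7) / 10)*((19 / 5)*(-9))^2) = 4.15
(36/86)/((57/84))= 504/817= 0.62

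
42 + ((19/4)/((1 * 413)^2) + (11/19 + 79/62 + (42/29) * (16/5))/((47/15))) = 24139022347591/547735948732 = 44.07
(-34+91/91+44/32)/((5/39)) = -9867/40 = -246.68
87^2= 7569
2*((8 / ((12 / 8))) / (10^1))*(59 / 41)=944 / 615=1.53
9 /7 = 1.29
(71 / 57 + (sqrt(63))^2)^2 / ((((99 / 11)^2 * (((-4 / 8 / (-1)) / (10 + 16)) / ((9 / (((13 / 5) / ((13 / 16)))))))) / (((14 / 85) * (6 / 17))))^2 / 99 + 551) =610776268102 / 81671188419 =7.48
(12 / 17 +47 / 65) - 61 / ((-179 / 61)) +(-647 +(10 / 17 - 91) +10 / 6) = -423397067 / 593385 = -713.53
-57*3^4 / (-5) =4617 / 5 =923.40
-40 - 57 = -97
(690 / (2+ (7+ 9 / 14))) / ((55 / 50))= 6440 / 99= 65.05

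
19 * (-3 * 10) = -570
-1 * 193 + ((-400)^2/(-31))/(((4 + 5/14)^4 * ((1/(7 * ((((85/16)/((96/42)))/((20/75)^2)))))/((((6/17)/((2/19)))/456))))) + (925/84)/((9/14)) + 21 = -178.96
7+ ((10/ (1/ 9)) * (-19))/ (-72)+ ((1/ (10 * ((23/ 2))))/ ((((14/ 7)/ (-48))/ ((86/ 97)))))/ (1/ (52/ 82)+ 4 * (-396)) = 56451084951/ 1835800660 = 30.75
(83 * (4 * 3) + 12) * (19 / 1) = 19152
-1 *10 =-10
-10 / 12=-5 / 6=-0.83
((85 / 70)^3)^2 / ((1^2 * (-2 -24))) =-24137569 / 195767936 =-0.12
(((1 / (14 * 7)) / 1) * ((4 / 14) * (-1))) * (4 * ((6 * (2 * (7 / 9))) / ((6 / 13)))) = -104 / 441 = -0.24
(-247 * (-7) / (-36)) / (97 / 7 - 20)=12103 / 1548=7.82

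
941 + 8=949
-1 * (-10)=10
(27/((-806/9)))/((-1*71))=243/57226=0.00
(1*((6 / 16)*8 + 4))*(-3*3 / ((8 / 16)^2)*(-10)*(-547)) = -1378440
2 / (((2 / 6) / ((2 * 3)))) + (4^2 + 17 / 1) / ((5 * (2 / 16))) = 444 / 5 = 88.80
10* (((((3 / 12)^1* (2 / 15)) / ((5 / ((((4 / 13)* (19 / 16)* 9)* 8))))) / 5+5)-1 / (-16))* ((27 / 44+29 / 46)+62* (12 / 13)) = 20392010283 / 6841120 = 2980.80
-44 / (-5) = 44 / 5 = 8.80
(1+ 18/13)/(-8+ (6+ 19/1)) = 0.14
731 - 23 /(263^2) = 50562516 /69169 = 731.00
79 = 79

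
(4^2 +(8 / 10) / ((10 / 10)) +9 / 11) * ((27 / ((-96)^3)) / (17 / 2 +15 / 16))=-969 / 17008640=-0.00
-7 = -7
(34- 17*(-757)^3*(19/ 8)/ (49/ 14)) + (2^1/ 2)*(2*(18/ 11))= 1541284635909/ 308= 5004170895.81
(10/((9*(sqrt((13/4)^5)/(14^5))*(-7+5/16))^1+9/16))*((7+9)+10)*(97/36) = 31395377728798720*sqrt(13)/23991593776711227+29880329824234373120/23991593776711227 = 1250.17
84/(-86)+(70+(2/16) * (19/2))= 48305/688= 70.21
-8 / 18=-4 / 9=-0.44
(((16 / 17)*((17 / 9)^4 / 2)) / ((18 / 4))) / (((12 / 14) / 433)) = 119130424 / 177147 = 672.49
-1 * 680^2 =-462400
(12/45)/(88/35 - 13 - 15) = -7/669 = -0.01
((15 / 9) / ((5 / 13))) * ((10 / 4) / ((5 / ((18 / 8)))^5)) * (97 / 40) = 24820263 / 51200000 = 0.48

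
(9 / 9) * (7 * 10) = 70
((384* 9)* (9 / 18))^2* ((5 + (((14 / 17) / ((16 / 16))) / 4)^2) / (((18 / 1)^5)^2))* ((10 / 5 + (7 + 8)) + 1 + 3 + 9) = 19430 / 153586449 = 0.00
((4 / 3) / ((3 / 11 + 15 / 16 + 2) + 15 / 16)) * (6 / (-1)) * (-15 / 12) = 176 / 73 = 2.41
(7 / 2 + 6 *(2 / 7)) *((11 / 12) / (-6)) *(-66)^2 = -97163 / 28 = -3470.11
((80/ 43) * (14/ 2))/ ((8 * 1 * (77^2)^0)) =70/ 43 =1.63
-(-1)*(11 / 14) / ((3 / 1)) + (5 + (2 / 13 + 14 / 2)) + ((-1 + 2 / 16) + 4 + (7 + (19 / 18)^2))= 1394885 / 58968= 23.65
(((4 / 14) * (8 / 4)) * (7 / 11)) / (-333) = -4 / 3663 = -0.00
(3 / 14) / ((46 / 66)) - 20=-6341 / 322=-19.69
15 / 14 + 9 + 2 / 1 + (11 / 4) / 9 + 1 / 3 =3203 / 252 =12.71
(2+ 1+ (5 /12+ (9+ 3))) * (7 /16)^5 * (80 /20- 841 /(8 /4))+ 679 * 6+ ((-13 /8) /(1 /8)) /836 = 20886442777441 /5259657216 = 3971.07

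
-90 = -90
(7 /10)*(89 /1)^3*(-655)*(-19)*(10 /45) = 12282674887 /9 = 1364741654.11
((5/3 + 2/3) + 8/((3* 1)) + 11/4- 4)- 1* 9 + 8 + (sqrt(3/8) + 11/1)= sqrt(6)/4 + 55/4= 14.36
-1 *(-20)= 20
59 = 59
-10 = -10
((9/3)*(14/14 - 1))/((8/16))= 0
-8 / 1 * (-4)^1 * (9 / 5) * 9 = 2592 / 5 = 518.40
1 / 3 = 0.33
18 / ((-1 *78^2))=-1 / 338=-0.00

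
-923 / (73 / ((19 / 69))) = -17537 / 5037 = -3.48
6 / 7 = 0.86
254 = 254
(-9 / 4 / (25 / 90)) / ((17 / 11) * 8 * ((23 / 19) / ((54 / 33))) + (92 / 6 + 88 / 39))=-180063 / 594340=-0.30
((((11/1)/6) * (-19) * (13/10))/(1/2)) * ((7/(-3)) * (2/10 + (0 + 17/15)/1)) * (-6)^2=152152/15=10143.47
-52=-52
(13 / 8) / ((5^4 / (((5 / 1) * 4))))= 0.05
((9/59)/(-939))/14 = -0.00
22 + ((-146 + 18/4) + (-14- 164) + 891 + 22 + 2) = 1235/2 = 617.50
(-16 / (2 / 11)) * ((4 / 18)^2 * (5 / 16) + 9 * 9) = -577478 / 81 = -7129.36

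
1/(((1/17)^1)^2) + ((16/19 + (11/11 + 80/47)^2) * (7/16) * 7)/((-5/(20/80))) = 772946025/2686144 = 287.75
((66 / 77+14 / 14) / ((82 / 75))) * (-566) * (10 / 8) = -1379625 / 1148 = -1201.76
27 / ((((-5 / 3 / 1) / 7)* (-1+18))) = -567 / 85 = -6.67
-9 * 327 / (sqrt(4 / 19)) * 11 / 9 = -3597 * sqrt(19) / 2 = -7839.48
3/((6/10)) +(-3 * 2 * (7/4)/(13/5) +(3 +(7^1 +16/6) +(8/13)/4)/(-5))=-125/78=-1.60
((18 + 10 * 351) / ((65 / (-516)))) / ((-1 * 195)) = 606816 / 4225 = 143.63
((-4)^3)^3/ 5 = -262144/ 5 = -52428.80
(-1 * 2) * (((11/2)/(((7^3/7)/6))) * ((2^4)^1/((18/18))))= -1056/49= -21.55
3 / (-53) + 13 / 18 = 635 / 954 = 0.67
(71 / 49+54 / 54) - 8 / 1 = -272 / 49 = -5.55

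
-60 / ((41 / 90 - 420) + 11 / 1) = 5400 / 36769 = 0.15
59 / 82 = 0.72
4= 4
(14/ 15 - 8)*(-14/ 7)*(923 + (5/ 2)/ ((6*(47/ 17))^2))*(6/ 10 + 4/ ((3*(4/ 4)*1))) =225635825213/ 8946450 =25220.71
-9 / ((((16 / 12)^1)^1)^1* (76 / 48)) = -81 / 19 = -4.26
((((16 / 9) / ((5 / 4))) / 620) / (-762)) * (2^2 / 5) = -32 / 13287375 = -0.00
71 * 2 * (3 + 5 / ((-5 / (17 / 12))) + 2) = 3053 / 6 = 508.83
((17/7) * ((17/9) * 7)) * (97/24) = 28033/216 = 129.78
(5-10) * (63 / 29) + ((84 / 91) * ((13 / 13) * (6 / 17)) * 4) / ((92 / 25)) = -1548945 / 147407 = -10.51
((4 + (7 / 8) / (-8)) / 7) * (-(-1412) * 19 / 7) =1670043 / 784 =2130.16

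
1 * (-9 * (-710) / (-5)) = -1278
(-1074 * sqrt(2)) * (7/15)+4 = 4-2506 * sqrt(2)/5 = -704.80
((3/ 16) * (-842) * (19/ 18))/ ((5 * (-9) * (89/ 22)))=87989/ 96120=0.92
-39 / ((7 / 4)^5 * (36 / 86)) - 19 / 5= -2389039 / 252105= -9.48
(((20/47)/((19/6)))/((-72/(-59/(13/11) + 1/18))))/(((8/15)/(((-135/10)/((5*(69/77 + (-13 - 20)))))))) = 4492565/306106112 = 0.01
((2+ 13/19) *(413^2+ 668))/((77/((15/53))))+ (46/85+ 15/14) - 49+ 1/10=983911223/599165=1642.14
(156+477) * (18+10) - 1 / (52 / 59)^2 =47922215 / 2704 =17722.71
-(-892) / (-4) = -223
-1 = -1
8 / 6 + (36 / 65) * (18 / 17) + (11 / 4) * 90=1653653 / 6630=249.42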